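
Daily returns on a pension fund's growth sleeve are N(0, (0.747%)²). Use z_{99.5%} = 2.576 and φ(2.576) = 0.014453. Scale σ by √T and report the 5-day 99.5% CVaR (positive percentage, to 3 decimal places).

4.828%

σ_{5d} = 0.747% × √5 = 1.670%.
ES multiplier = φ(z)/(1−α) = 0.014453/0.005 = 2.891.
ES = 1.670% × 2.891 = 4.828%.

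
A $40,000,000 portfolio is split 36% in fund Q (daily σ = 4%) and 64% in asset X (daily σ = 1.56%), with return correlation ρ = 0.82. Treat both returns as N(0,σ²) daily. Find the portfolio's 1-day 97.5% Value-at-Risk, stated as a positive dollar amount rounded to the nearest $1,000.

$1,827,000

σ_p² = 0.36²·4² + 0.64²·1.56² + 2·0.82·0.36·0.64·4·1.56 = 5.4282 (%²).
σ_p = √5.4282 = 2.330%.
At 97.5%, z = 1.960.
VaR = 1.960 × 2.330% = 4.567%; on $40,000,000 that is $1,826,800.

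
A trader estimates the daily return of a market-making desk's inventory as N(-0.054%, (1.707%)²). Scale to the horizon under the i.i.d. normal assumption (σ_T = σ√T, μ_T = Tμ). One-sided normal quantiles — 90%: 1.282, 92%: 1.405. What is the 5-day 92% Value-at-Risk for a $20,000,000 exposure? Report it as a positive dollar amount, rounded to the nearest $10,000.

σ_{5d} = 1.707% × √5 = 3.817%; μ_{5d} = 5 × -0.054% = -0.270%.
VaR = −(-0.270%) + 1.405 × 3.817% = 5.633%.
On $20,000,000: 0.05633 × $20,000,000 = $1,126,600.

$1,130,000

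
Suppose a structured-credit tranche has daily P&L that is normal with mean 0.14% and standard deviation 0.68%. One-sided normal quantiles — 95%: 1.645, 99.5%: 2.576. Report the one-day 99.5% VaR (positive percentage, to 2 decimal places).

1.61%

VaR = −μ + z·σ = −(0.14%) + 2.576 × 0.68% = 1.612%.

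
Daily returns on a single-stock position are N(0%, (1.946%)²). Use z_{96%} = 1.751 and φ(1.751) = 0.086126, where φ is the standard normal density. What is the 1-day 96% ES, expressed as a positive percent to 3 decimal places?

4.190%

Tail multiplier: φ(z)/(1−α) = 0.086126 / 0.04 = 2.153.
ES = 1.946% × 2.153 = 4.190%.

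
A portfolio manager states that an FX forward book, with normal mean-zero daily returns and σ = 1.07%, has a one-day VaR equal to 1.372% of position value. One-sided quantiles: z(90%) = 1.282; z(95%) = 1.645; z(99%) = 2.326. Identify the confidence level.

90%

Implied z = VaR/σ = 1.372 / 1.07 = 1.282.
This matches z(90%) = 1.282.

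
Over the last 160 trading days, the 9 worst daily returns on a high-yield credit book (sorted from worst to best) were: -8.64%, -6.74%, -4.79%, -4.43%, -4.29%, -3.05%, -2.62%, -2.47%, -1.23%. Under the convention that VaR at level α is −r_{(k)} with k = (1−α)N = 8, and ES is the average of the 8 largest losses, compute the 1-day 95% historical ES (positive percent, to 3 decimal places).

4.629%

The 8 worst returns sum to -37.03%.
ES = −(-37.03%) / 8 = 4.62875% ≈ 4.629%.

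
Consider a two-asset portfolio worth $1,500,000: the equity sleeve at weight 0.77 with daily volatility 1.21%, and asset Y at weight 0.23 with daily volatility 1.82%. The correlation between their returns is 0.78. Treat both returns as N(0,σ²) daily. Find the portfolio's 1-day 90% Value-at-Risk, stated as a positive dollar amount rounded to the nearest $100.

σ_p² = 0.77²·1.21² + 0.23²·1.82² + 2·0.78·0.77·0.23·1.21·1.82 = 1.6517 (%²).
σ_p = √1.6517 = 1.285%.
At 90%, z = 1.282.
VaR = 1.282 × 1.285% = 1.647%; on $1,500,000 that is $24,705.

$24,700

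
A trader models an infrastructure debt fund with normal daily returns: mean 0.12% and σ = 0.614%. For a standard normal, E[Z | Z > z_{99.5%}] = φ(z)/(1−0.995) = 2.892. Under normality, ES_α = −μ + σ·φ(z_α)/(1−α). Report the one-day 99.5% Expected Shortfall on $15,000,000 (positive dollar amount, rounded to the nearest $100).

ES = −(0.12%) + 0.614% × 2.892 = 1.656%.
On $15,000,000: 0.01656 × $15,000,000 = $248,400.

$248,400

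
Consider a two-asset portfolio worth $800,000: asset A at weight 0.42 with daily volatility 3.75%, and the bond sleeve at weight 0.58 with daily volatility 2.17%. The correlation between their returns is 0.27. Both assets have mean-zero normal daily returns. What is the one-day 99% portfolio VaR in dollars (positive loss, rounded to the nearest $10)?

$42,170

σ_p² = 0.42²·3.75² + 0.58²·2.17² + 2·0.27·0.42·0.58·3.75·2.17 = 5.1351 (%²).
σ_p = √5.1351 = 2.266%.
At 99%, z = 2.326.
VaR = 2.326 × 2.266% = 5.271%; on $800,000 that is $42,168.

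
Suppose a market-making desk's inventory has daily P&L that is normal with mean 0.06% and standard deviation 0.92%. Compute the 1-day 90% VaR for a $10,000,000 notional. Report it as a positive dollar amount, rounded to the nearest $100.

At 90% one-sided, z = 1.282.
VaR = −μ + z·σ = −(0.06%) + 1.282 × 0.92% = 1.119%.
On $10,000,000: 0.01119 × $10,000,000 = $111,900.

$111,900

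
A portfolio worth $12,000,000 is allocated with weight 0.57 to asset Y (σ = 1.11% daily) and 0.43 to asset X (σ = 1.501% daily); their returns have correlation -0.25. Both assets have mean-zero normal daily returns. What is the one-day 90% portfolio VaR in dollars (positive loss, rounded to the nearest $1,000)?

σ_p² = 0.57²·1.11² + 0.43²·1.501² + 2·-0.25·0.57·0.43·1.11·1.501 = 0.6127 (%²).
σ_p = √0.6127 = 0.783%.
At 90%, z = 1.282.
VaR = 1.282 × 0.783% = 1.004%; on $12,000,000 that is $120,480.

$120,000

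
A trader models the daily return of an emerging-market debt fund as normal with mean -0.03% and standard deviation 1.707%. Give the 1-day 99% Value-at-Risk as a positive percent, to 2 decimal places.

At 99% one-sided, z = 2.326.
VaR = −μ + z·σ = −(-0.03%) + 2.326 × 1.707% = 4.000%.

4.00%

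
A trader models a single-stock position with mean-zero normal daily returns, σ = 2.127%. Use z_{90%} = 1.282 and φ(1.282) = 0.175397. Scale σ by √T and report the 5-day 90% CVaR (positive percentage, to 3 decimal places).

σ_{5d} = 2.127% × √5 = 4.756%.
ES multiplier = φ(z)/(1−α) = 0.175397/0.1 = 1.754.
ES = 4.756% × 1.754 = 8.342%.

8.342%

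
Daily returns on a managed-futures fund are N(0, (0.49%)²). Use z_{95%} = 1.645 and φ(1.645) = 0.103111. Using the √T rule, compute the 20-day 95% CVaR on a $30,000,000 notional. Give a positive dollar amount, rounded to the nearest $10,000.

σ_{20d} = 0.49% × √20 = 2.191%.
ES multiplier = φ(z)/(1−α) = 0.103111/0.05 = 2.062.
ES = 2.191% × 2.062 = 4.518%; on $30,000,000: $1,355,400.

$1,360,000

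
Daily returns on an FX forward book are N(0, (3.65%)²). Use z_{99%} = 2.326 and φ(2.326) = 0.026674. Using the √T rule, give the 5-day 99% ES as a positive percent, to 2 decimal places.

σ_{5d} = 3.65% × √5 = 8.162%.
ES multiplier = φ(z)/(1−α) = 0.026674/0.01 = 2.667.
ES = 8.162% × 2.667 = 21.768%.

21.77%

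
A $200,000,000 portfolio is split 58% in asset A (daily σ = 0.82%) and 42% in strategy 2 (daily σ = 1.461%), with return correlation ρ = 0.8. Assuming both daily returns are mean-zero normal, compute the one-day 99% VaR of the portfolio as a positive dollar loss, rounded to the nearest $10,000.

σ_p² = 0.58²·0.82² + 0.42²·1.461² + 2·0.8·0.58·0.42·0.82·1.461 = 1.0697 (%²).
σ_p = √1.0697 = 1.034%.
At 99%, z = 2.326.
VaR = 2.326 × 1.034% = 2.405%; on $200,000,000 that is $4,810,000.

$4,810,000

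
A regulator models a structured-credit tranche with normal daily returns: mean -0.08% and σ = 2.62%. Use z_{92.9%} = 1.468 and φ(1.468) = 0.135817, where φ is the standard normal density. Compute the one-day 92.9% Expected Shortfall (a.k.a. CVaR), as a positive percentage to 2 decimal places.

Tail multiplier: φ(z)/(1−α) = 0.135817 / 0.071 = 1.913.
ES = −(-0.08%) + 2.62% × 1.913 = 5.092%.

5.09%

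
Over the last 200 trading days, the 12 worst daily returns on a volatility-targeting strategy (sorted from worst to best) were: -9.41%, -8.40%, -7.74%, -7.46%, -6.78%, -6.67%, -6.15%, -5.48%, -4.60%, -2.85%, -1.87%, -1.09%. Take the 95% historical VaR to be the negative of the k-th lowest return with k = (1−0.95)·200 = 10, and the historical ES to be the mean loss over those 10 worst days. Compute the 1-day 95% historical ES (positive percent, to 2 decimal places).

6.55%

The 10 worst returns sum to -65.54%.
ES = −(-65.54%) / 10 = 6.554% ≈ 6.55%.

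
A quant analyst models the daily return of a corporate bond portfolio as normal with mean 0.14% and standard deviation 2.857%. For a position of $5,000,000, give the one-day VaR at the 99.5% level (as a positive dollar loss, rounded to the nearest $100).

At 99.5% one-sided, z = 2.576.
VaR = −μ + z·σ = −(0.14%) + 2.576 × 2.857% = 7.220%.
On $5,000,000: 0.07220 × $5,000,000 = $361,000.

$361,000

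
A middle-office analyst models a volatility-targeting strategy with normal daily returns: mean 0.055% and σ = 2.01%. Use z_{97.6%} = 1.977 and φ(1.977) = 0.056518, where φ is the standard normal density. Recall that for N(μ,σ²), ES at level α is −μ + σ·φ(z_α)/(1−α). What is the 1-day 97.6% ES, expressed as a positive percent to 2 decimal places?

Tail multiplier: φ(z)/(1−α) = 0.056518 / 0.024 = 2.355.
ES = −(0.055%) + 2.01% × 2.355 = 4.679%.

4.68%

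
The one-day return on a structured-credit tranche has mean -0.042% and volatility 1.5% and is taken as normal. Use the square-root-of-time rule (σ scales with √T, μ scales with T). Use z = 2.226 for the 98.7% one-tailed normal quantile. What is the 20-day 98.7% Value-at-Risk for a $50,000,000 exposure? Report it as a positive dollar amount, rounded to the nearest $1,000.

$7,886,000

σ_{20d} = 1.5% × √20 = 6.708%; μ_{20d} = 20 × -0.042% = -0.840%.
VaR = −(-0.840%) + 2.226 × 6.708% = 15.772%.
On $50,000,000: 0.15772 × $50,000,000 = $7,886,000.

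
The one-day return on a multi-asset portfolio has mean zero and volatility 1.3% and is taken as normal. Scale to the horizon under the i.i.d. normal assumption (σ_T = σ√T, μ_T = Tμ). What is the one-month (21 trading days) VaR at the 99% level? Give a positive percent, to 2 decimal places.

13.86%

At 99%, z = 2.326.
σ_{21d} = 1.3% × √21 = 5.957%.
VaR = 2.326 × 5.957% = 13.856%.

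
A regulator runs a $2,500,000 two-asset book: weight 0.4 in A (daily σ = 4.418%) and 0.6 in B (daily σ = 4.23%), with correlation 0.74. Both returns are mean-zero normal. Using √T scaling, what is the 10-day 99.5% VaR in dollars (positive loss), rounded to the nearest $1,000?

σ_p = √(0.4²·4.418² + 0.6²·4.23² + 2·0.74·0.4·0.6·4.418·4.23) = 4.025%.
σ_{10d} = 4.025% × √10 = 12.728%.
z(99.5%) = 2.576.
VaR = 2.576 × 12.728% = 32.787%; on $2,500,000 that is $819,675.

$820,000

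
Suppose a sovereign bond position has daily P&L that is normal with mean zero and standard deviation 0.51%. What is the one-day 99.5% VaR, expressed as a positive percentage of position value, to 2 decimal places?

1.31%

At 99.5% one-sided, z = 2.576.
VaR = z·σ = 2.576 × 0.51% = 1.314%.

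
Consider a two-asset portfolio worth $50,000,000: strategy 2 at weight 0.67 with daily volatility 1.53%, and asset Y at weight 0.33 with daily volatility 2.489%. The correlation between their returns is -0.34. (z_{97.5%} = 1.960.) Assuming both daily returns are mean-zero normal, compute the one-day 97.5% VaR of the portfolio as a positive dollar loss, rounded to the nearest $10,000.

$1,050,000

σ_p² = 0.67²·1.53² + 0.33²·2.489² + 2·-0.34·0.67·0.33·1.53·2.489 = 1.1529 (%²).
σ_p = √1.1529 = 1.074%.
VaR = 1.960 × 1.074% = 2.105%; on $50,000,000 that is $1,052,500.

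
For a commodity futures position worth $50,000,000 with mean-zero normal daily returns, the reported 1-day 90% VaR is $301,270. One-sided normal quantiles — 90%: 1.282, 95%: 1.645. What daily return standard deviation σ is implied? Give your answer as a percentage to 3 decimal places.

0.470%

VaR as a fraction: $301,270 / $50,000,000 = 0.603%.
σ = VaR / z = 0.603% / 1.282 = 0.470%.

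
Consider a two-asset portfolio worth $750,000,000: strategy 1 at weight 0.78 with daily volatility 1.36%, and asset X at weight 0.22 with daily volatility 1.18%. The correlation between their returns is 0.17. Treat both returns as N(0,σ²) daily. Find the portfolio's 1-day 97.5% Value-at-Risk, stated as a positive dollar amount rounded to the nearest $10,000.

σ_p² = 0.78²·1.36² + 0.22²·1.18² + 2·0.17·0.78·0.22·1.36·1.18 = 1.2863 (%²).
σ_p = √1.2863 = 1.134%.
At 97.5%, z = 1.960.
VaR = 1.960 × 1.134% = 2.223%; on $750,000,000 that is $16,672,500.

$16,670,000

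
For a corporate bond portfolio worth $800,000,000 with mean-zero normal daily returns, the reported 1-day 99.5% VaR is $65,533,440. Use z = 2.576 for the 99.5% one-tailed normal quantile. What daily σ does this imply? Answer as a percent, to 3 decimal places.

3.180%

VaR as a fraction: $65,533,440 / $800,000,000 = 8.192%.
σ = VaR / z = 8.192% / 2.576 = 3.180%.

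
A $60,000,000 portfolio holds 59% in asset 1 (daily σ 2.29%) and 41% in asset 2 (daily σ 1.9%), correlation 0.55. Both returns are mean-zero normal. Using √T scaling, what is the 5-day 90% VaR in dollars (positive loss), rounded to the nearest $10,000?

$3,260,000

σ_p = √(0.59²·2.29² + 0.41²·1.9² + 2·0.55·0.59·0.41·2.29·1.9) = 1.895%.
σ_{5d} = 1.895% × √5 = 4.237%.
z(90%) = 1.282.
VaR = 1.282 × 4.237% = 5.432%; on $60,000,000 that is $3,259,200.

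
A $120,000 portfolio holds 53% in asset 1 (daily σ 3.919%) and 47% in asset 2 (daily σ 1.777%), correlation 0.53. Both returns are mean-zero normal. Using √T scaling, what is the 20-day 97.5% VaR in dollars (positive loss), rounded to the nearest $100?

σ_p = √(0.53²·3.919² + 0.47²·1.777² + 2·0.53·0.53·0.47·3.919·1.777) = 2.617%.
σ_{20d} = 2.617% × √20 = 11.704%.
z(97.5%) = 1.960.
VaR = 1.960 × 11.704% = 22.940%; on $120,000 that is $27,528.

$27,500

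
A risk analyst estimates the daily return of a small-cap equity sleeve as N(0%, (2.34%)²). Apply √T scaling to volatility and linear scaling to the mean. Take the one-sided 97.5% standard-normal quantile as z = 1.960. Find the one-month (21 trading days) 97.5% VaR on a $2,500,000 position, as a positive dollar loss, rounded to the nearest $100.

σ_{21d} = 2.34% × √21 = 10.723%.
VaR = 1.960 × 10.723% = 21.017%.
On $2,500,000: 0.21017 × $2,500,000 = $525,425.

$525,400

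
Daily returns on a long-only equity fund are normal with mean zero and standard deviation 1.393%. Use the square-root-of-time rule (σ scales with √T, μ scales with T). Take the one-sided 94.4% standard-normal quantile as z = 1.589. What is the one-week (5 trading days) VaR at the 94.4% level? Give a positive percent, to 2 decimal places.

4.95%

σ_{5d} = 1.393% × √5 = 3.115%.
VaR = 1.589 × 3.115% = 4.950%.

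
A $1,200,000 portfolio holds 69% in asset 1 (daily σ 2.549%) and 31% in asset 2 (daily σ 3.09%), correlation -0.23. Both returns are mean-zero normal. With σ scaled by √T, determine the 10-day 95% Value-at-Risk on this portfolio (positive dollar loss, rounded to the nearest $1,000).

σ_p = √(0.69²·2.549² + 0.31²·3.09² + 2·-0.23·0.69·0.31·2.549·3.09) = 1.799%.
σ_{10d} = 1.799% × √10 = 5.689%.
z(95%) = 1.645.
VaR = 1.645 × 5.689% = 9.358%; on $1,200,000 that is $112,296.

$112,000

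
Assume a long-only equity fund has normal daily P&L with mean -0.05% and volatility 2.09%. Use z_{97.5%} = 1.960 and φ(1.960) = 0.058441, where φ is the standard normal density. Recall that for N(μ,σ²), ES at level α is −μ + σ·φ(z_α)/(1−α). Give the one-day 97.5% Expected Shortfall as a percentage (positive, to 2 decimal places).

4.94%

Tail multiplier: φ(z)/(1−α) = 0.058441 / 0.025 = 2.338.
ES = −(-0.05%) + 2.09% × 2.338 = 4.936%.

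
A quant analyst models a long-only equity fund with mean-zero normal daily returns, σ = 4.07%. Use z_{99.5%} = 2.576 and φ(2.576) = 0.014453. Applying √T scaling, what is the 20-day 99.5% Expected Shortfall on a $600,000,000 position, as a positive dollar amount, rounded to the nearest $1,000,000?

$316,000,000

σ_{20d} = 4.07% × √20 = 18.202%.
ES multiplier = φ(z)/(1−α) = 0.014453/0.005 = 2.891.
ES = 18.202% × 2.891 = 52.622%; on $600,000,000: $315,732,000.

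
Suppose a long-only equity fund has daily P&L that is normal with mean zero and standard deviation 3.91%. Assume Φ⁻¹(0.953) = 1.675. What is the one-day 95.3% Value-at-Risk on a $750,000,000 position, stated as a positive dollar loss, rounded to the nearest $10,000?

$49,120,000

VaR = z·σ = 1.675 × 3.91% = 6.549%.
On $750,000,000: 0.06549 × $750,000,000 = $49,117,500.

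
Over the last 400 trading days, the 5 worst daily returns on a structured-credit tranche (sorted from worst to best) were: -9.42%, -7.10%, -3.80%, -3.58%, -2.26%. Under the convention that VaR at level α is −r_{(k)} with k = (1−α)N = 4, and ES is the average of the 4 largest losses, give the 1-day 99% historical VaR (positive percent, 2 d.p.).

k = 4; the 4th lowest return is -3.58%, so VaR = 3.58%.

3.58%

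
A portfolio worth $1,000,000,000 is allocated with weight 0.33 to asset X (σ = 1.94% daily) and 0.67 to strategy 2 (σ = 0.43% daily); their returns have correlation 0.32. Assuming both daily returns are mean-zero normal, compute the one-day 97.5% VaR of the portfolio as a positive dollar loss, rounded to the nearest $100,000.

σ_p² = 0.33²·1.94² + 0.67²·0.43² + 2·0.32·0.33·0.67·1.94·0.43 = 0.6109 (%²).
σ_p = √0.6109 = 0.782%.
At 97.5%, z = 1.960.
VaR = 1.960 × 0.782% = 1.533%; on $1,000,000,000 that is $15,330,000.

$15,300,000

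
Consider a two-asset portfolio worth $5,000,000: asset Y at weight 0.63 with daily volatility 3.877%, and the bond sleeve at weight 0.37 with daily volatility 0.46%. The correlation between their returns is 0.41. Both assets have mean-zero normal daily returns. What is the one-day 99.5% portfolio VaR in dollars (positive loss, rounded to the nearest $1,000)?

$324,000

σ_p² = 0.63²·3.877² + 0.37²·0.46² + 2·0.41·0.63·0.37·3.877·0.46 = 6.3357 (%²).
σ_p = √6.3357 = 2.517%.
At 99.5%, z = 2.576.
VaR = 2.576 × 2.517% = 6.484%; on $5,000,000 that is $324,200.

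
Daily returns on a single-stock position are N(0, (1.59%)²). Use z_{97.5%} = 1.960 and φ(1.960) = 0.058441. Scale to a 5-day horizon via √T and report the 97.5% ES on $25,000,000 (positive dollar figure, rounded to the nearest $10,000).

$2,080,000

σ_{5d} = 1.59% × √5 = 3.555%.
ES multiplier = φ(z)/(1−α) = 0.058441/0.025 = 2.338.
ES = 3.555% × 2.338 = 8.312%; on $25,000,000: $2,078,000.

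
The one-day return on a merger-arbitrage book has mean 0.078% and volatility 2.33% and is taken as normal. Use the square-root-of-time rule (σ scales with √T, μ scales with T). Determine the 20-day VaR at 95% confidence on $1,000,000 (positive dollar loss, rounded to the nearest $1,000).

$156,000

At 95%, z = 1.645.
σ_{20d} = 2.33% × √20 = 10.420%; μ_{20d} = 20 × 0.078% = 1.560%.
VaR = −(1.560%) + 1.645 × 10.420% = 15.581%.
On $1,000,000: 0.15581 × $1,000,000 = $155,810.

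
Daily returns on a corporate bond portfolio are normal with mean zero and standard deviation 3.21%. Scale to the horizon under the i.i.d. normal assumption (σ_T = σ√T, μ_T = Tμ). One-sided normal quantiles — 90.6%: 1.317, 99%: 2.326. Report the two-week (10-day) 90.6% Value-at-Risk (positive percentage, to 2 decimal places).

σ_{10d} = 3.21% × √10 = 10.151%.
VaR = 1.317 × 10.151% = 13.369%.

13.37%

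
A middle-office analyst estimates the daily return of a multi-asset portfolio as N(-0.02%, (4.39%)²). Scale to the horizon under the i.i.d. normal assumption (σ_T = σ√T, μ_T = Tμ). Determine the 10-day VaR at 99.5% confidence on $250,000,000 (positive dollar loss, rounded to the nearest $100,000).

At 99.5%, z = 2.576.
σ_{10d} = 4.39% × √10 = 13.882%; μ_{10d} = 10 × -0.02% = -0.200%.
VaR = −(-0.200%) + 2.576 × 13.882% = 35.960%.
On $250,000,000: 0.35960 × $250,000,000 = $89,900,000.

$89,900,000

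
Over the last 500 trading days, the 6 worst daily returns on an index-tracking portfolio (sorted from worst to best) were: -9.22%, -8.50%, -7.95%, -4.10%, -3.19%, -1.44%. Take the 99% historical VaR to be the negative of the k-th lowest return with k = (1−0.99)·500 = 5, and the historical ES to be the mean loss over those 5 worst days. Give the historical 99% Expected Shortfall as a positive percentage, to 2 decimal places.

6.59%

The 5 worst returns sum to -32.96%.
ES = −(-32.96%) / 5 = 6.592% ≈ 6.59%.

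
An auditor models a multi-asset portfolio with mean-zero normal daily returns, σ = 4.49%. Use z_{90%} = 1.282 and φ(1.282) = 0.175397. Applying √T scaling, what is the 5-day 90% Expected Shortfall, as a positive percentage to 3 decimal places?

17.610%

σ_{5d} = 4.49% × √5 = 10.040%.
ES multiplier = φ(z)/(1−α) = 0.175397/0.1 = 1.754.
ES = 10.040% × 1.754 = 17.610%.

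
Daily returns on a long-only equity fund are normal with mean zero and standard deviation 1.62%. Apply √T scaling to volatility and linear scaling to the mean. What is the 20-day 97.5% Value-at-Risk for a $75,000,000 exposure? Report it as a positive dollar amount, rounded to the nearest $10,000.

At 97.5%, z = 1.960.
σ_{20d} = 1.62% × √20 = 7.245%.
VaR = 1.960 × 7.245% = 14.200%.
On $75,000,000: 0.14200 × $75,000,000 = $10,650,000.

$10,650,000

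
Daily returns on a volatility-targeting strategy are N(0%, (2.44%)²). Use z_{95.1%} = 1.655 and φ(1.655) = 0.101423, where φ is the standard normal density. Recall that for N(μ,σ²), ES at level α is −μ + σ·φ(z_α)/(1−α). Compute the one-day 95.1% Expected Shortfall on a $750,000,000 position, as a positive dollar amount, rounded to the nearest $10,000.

Tail multiplier: φ(z)/(1−α) = 0.101423 / 0.049 = 2.070.
ES = 2.44% × 2.070 = 5.051%.
On $750,000,000: 0.05051 × $750,000,000 = $37,882,500.

$37,880,000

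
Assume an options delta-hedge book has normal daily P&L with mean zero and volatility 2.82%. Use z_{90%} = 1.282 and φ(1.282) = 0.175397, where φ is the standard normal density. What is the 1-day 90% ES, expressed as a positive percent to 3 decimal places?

4.946%

Tail multiplier: φ(z)/(1−α) = 0.175397 / 0.1 = 1.754.
ES = 2.82% × 1.754 = 4.946%.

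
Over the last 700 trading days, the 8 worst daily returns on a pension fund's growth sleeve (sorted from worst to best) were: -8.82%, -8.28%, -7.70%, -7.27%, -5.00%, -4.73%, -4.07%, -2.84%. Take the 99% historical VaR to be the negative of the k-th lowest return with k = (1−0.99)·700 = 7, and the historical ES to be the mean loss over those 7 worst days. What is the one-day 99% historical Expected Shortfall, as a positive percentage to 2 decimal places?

6.55%

The 7 worst returns sum to -45.87%.
ES = −(-45.87%) / 7 = 6.5528…% ≈ 6.55%.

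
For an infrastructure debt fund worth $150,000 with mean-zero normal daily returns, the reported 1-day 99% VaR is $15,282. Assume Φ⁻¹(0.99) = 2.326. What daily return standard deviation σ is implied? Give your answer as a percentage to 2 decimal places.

4.38%

VaR as a fraction: $15,282 / $150,000 = 10.188%.
σ = VaR / z = 10.188% / 2.326 = 4.380%.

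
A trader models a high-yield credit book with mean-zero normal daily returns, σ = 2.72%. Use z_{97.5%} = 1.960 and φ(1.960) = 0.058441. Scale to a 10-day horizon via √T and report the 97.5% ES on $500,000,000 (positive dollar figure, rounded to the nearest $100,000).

$100,500,000

σ_{10d} = 2.72% × √10 = 8.601%.
ES multiplier = φ(z)/(1−α) = 0.058441/0.025 = 2.338.
ES = 8.601% × 2.338 = 20.109%; on $500,000,000: $100,545,000.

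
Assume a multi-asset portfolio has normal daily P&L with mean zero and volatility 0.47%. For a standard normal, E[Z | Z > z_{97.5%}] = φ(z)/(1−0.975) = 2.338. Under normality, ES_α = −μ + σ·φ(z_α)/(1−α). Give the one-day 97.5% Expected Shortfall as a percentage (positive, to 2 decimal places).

ES = 0.47% × 2.338 = 1.099%.

1.10%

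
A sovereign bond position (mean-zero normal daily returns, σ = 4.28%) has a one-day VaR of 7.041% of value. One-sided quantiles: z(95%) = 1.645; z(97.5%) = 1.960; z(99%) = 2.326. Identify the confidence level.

95%

Implied z = VaR/σ = 7.041 / 4.28 = 1.645.
This matches z(95%) = 1.645.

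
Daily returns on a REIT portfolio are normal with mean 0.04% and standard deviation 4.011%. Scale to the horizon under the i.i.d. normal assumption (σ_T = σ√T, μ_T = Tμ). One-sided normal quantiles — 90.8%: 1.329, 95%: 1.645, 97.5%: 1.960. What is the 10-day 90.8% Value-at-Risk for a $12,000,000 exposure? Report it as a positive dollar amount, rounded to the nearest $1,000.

σ_{10d} = 4.011% × √10 = 12.684%; μ_{10d} = 10 × 0.04% = 0.400%.
VaR = −(0.400%) + 1.329 × 12.684% = 16.457%.
On $12,000,000: 0.16457 × $12,000,000 = $1,974,840.

$1,975,000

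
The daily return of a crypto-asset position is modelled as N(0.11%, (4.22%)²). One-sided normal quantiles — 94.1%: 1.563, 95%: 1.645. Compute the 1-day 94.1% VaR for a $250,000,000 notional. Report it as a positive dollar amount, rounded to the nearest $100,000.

VaR = −μ + z·σ = −(0.11%) + 1.563 × 4.22% = 6.486%.
On $250,000,000: 0.06486 × $250,000,000 = $16,215,000.

$16,200,000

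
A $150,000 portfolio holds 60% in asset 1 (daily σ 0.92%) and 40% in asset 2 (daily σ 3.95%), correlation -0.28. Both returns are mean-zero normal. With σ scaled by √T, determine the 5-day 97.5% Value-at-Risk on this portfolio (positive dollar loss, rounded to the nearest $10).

$10,000

σ_p = √(0.6²·0.92² + 0.4²·3.95² + 2·-0.28·0.6·0.4·0.92·3.95) = 1.521%.
σ_{5d} = 1.521% × √5 = 3.401%.
z(97.5%) = 1.960.
VaR = 1.960 × 3.401% = 6.666%; on $150,000 that is $9,999.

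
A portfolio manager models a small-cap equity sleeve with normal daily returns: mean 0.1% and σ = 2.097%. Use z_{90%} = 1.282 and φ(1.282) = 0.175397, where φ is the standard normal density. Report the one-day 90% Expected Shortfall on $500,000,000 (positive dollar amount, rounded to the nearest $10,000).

Tail multiplier: φ(z)/(1−α) = 0.175397 / 0.1 = 1.754.
ES = −(0.1%) + 2.097% × 1.754 = 3.578%.
On $500,000,000: 0.03578 × $500,000,000 = $17,890,000.

$17,890,000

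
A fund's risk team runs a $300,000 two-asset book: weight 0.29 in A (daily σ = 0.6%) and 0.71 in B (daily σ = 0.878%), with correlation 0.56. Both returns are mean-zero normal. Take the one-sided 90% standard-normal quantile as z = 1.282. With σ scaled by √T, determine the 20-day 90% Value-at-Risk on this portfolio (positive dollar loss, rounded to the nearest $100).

$12,600

σ_p = √(0.29²·0.6² + 0.71²·0.878² + 2·0.56·0.29·0.71·0.6·0.878) = 0.735%.
σ_{20d} = 0.735% × √20 = 3.287%.
VaR = 1.282 × 3.287% = 4.214%; on $300,000 that is $12,642.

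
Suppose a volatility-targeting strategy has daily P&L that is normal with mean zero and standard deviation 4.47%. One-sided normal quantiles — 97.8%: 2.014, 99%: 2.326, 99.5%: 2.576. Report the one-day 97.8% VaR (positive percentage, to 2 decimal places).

VaR = z·σ = 2.014 × 4.47% = 9.003%.

9.00%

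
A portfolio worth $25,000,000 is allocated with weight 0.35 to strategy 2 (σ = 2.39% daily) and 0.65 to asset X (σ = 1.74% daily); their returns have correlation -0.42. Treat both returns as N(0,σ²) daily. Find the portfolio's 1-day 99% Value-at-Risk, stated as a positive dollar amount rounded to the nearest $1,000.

$633,000

σ_p² = 0.35²·2.39² + 0.65²·1.74² + 2·-0.42·0.35·0.65·2.39·1.74 = 1.1842 (%²).
σ_p = √1.1842 = 1.088%.
At 99%, z = 2.326.
VaR = 2.326 × 1.088% = 2.531%; on $25,000,000 that is $632,750.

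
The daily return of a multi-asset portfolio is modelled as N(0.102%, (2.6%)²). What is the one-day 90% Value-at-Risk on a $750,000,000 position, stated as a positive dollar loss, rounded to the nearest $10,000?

$24,230,000

At 90% one-sided, z = 1.282.
VaR = −μ + z·σ = −(0.102%) + 1.282 × 2.6% = 3.231%.
On $750,000,000: 0.03231 × $750,000,000 = $24,232,500.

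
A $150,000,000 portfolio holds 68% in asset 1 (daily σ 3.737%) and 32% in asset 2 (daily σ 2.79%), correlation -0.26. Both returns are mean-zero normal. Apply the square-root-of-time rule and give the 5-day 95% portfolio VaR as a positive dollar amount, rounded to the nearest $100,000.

σ_p = √(0.68²·3.737² + 0.32²·2.79² + 2·-0.26·0.68·0.32·3.737·2.79) = 2.465%.
σ_{5d} = 2.465% × √5 = 5.512%.
z(95%) = 1.645.
VaR = 1.645 × 5.512% = 9.067%; on $150,000,000 that is $13,600,500.

$13,600,000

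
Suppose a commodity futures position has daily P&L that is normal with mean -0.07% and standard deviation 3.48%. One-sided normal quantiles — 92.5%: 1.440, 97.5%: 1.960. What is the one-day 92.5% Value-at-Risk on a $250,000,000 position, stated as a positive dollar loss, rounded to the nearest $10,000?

VaR = −μ + z·σ = −(-0.07%) + 1.440 × 3.48% = 5.081%.
On $250,000,000: 0.05081 × $250,000,000 = $12,702,500.

$12,700,000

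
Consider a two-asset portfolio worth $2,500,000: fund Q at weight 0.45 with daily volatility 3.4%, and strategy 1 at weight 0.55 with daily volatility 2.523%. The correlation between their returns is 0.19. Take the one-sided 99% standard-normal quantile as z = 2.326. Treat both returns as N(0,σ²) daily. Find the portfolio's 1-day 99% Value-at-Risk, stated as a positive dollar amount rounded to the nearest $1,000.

$131,000

σ_p² = 0.45²·3.4² + 0.55²·2.523² + 2·0.19·0.45·0.55·3.4·2.523 = 5.0733 (%²).
σ_p = √5.0733 = 2.252%.
VaR = 2.326 × 2.252% = 5.238%; on $2,500,000 that is $130,950.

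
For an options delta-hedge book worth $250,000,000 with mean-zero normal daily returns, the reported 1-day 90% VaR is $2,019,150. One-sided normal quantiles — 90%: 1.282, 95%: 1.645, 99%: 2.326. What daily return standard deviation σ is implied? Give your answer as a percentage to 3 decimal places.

0.630%

VaR as a fraction: $2,019,150 / $250,000,000 = 0.808%.
σ = VaR / z = 0.808% / 1.282 = 0.630%.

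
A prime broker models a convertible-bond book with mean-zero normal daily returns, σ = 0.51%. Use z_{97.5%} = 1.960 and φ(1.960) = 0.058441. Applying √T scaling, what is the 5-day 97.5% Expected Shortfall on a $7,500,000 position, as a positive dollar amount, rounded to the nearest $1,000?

$200,000

σ_{5d} = 0.51% × √5 = 1.140%.
ES multiplier = φ(z)/(1−α) = 0.058441/0.025 = 2.338.
ES = 1.140% × 2.338 = 2.665%; on $7,500,000: $199,875.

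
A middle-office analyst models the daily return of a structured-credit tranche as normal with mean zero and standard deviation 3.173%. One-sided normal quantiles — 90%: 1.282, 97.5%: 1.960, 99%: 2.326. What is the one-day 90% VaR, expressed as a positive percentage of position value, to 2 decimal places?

VaR = z·σ = 1.282 × 3.173% = 4.068%.

4.07%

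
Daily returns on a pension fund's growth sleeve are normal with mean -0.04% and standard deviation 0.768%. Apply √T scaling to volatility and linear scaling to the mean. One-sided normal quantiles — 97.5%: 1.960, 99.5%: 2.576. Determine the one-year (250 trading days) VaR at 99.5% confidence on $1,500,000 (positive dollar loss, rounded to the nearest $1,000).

σ_{250d} = 0.768% × √250 = 12.143%; μ_{250d} = 250 × -0.04% = -10.000%.
VaR = −(-10.000%) + 2.576 × 12.143% = 41.280%.
On $1,500,000: 0.41280 × $1,500,000 = $619,200.

$619,000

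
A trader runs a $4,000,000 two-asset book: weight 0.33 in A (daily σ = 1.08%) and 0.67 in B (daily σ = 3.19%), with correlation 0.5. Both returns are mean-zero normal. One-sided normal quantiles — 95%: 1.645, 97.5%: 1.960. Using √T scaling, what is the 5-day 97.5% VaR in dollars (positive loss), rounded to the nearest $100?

σ_p = √(0.33²·1.08² + 0.67²·3.19² + 2·0.5·0.33·0.67·1.08·3.19) = 2.336%.
σ_{5d} = 2.336% × √5 = 5.223%.
VaR = 1.960 × 5.223% = 10.237%; on $4,000,000 that is $409,480.

$409,500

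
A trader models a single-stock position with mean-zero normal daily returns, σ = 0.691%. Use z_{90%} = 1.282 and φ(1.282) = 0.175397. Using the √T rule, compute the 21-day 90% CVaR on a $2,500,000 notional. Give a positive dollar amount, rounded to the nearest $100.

$138,900

σ_{21d} = 0.691% × √21 = 3.167%.
ES multiplier = φ(z)/(1−α) = 0.175397/0.1 = 1.754.
ES = 3.167% × 1.754 = 5.555%; on $2,500,000: $138,875.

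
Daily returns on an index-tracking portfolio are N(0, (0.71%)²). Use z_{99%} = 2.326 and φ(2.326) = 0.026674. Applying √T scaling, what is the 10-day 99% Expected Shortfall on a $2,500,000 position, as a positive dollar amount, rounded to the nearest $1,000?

$150,000

σ_{10d} = 0.71% × √10 = 2.245%.
ES multiplier = φ(z)/(1−α) = 0.026674/0.01 = 2.667.
ES = 2.245% × 2.667 = 5.987%; on $2,500,000: $149,675.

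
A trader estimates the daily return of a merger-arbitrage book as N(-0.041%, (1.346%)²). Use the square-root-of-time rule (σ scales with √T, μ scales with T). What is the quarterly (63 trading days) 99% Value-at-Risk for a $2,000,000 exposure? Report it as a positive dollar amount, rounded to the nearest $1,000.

$549,000

At 99%, z = 2.326.
σ_{63d} = 1.346% × √63 = 10.684%; μ_{63d} = 63 × -0.041% = -2.583%.
VaR = −(-2.583%) + 2.326 × 10.684% = 27.434%.
On $2,000,000: 0.27434 × $2,000,000 = $548,680.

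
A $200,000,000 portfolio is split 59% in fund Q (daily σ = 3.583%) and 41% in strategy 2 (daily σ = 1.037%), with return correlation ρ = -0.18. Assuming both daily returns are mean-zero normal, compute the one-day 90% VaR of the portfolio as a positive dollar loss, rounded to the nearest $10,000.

$5,330,000

σ_p² = 0.59²·3.583² + 0.41²·1.037² + 2·-0.18·0.59·0.41·3.583·1.037 = 4.3261 (%²).
σ_p = √4.3261 = 2.080%.
At 90%, z = 1.282.
VaR = 1.282 × 2.080% = 2.667%; on $200,000,000 that is $5,334,000.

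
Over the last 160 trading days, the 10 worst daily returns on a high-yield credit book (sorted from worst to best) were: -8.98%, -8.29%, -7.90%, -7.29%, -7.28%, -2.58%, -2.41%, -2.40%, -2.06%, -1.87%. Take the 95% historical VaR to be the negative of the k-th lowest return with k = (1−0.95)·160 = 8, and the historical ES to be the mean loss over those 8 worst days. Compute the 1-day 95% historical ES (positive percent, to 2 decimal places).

5.89%

The 8 worst returns sum to -47.13%.
ES = −(-47.13%) / 8 = 5.89125% ≈ 5.89%.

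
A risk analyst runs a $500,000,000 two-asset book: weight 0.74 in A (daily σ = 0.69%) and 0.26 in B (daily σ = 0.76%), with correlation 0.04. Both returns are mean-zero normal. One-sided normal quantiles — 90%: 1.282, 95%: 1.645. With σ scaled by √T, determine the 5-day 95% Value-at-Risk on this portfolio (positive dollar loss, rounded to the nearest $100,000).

$10,200,000

σ_p = √(0.74²·0.69² + 0.26²·0.76² + 2·0.04·0.74·0.26·0.69·0.76) = 0.555%.
σ_{5d} = 0.555% × √5 = 1.241%.
VaR = 1.645 × 1.241% = 2.041%; on $500,000,000 that is $10,205,000.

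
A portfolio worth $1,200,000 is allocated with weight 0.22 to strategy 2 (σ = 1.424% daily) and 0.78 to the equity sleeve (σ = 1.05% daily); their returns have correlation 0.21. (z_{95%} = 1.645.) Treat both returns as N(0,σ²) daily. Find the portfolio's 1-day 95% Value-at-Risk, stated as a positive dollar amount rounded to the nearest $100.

$18,500

σ_p² = 0.22²·1.424² + 0.78²·1.05² + 2·0.21·0.22·0.78·1.424·1.05 = 0.8767 (%²).
σ_p = √0.8767 = 0.936%.
VaR = 1.645 × 0.936% = 1.540%; on $1,200,000 that is $18,480.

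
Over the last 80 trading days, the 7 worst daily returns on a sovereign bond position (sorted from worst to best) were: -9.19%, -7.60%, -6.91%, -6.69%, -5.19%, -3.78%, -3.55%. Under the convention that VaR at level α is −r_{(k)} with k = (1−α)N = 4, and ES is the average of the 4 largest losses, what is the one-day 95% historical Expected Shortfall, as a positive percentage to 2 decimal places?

7.60%

The 4 worst returns sum to -30.39%.
ES = −(-30.39%) / 4 = 7.5975% ≈ 7.60%.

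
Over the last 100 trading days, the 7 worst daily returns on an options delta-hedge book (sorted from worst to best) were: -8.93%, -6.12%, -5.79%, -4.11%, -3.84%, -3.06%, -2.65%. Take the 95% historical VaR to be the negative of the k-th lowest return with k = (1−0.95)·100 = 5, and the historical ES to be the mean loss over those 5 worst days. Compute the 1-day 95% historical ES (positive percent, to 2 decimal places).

The 5 worst returns sum to -28.79%.
ES = −(-28.79%) / 5 = 5.758% ≈ 5.76%.

5.76%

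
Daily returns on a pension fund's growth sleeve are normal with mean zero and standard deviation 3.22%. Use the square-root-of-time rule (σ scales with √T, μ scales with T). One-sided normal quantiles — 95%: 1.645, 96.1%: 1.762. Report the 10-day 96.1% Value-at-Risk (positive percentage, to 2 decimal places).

17.94%

σ_{10d} = 3.22% × √10 = 10.183%.
VaR = 1.762 × 10.183% = 17.942%.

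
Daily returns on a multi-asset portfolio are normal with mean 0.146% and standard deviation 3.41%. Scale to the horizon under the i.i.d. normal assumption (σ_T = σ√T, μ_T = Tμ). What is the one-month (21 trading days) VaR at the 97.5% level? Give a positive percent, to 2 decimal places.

At 97.5%, z = 1.960.
σ_{21d} = 3.41% × √21 = 15.627%; μ_{21d} = 21 × 0.146% = 3.066%.
VaR = −(3.066%) + 1.960 × 15.627% = 27.563%.

27.56%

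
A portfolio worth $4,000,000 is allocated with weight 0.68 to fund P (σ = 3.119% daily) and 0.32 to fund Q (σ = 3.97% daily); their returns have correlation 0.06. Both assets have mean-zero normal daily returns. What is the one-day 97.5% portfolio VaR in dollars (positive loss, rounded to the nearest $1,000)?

σ_p² = 0.68²·3.119² + 0.32²·3.97² + 2·0.06·0.68·0.32·3.119·3.97 = 6.4355 (%²).
σ_p = √6.4355 = 2.537%.
At 97.5%, z = 1.960.
VaR = 1.960 × 2.537% = 4.973%; on $4,000,000 that is $198,920.

$199,000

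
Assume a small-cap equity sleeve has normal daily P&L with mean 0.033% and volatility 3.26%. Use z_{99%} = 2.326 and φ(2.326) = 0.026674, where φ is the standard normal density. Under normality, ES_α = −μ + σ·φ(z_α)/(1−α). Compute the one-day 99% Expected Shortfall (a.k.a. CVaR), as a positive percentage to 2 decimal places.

Tail multiplier: φ(z)/(1−α) = 0.026674 / 0.01 = 2.667.
ES = −(0.033%) + 3.26% × 2.667 = 8.661%.

8.66%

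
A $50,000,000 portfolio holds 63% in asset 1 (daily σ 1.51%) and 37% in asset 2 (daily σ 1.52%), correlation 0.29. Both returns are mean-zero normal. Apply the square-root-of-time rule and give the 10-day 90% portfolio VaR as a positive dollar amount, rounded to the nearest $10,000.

σ_p = √(0.63²·1.51² + 0.37²·1.52² + 2·0.29·0.63·0.37·1.51·1.52) = 1.238%.
σ_{10d} = 1.238% × √10 = 3.915%.
z(90%) = 1.282.
VaR = 1.282 × 3.915% = 5.019%; on $50,000,000 that is $2,509,500.

$2,510,000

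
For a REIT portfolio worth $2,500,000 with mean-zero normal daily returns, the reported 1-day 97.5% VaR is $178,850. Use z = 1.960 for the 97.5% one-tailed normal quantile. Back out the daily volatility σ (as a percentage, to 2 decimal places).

VaR as a fraction: $178,850 / $2,500,000 = 7.154%.
σ = VaR / z = 7.154% / 1.960 = 3.650%.

3.65%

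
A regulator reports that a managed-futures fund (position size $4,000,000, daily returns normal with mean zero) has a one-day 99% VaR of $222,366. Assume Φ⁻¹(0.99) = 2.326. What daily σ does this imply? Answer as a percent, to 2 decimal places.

2.39%

VaR as a fraction: $222,366 / $4,000,000 = 5.559%.
σ = VaR / z = 5.559% / 2.326 = 2.390%.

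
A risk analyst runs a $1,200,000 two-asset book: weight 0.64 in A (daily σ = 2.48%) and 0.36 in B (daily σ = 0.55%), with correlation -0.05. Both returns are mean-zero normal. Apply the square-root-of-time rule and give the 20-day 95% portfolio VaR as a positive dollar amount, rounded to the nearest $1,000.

$140,000

σ_p = √(0.64²·2.48² + 0.36²·0.55² + 2·-0.05·0.64·0.36·2.48·0.55) = 1.590%.
σ_{20d} = 1.590% × √20 = 7.111%.
z(95%) = 1.645.
VaR = 1.645 × 7.111% = 11.698%; on $1,200,000 that is $140,376.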